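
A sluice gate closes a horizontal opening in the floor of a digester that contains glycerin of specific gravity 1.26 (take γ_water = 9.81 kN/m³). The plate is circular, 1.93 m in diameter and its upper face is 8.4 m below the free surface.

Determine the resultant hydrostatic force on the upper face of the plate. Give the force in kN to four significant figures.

γ = 1.26 × 9.81 = 12.3606 kN/m³.
The plate is horizontal, so pressure is uniform at p = γ·h = 12.3606 × 8.4 = 103.829 kN/m².
A = π(0.965)² = 2.92553 m².
F = p·A = 103.829 × 2.92553 = 303.755 kN.

F ≈ 303.8 kN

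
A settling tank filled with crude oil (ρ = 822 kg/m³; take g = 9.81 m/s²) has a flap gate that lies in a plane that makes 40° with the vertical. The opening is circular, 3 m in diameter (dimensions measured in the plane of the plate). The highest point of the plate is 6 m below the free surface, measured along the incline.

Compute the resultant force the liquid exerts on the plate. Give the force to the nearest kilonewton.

F ≈ 327 kN

γ = ρg = 822 × 9.81 / 1000 = 8.06382 kN/m³.
The plate makes 40° with the vertical, i.e. θ = 90° − 40° = 50° to the horizontal. Measuring y along the incline from the free-surface line, vertical depth h = y·sinθ with sinθ = 0.766044.
The centroid is at the centre, 1.5 m below the top of the plate, so y_c = 6 + 1.5 = 7.5 m and h_c = 7.5 × 0.766044 = 5.74533 m.
A = π(1.5)² = 7.06858 m².
Resultant F = γ·h_c·A = 8.06382 × 5.74533 × 7.06858 = 327.482 kN.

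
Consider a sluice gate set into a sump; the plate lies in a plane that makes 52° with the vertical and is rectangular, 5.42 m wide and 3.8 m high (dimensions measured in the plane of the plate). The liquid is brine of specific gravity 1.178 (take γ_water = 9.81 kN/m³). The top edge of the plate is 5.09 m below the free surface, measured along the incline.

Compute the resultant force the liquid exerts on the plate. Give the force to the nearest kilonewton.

F ≈ 1024 kN

γ = 1.178 × 9.81 = 11.55618 kN/m³.
The plate makes 52° with the vertical, i.e. θ = 90° − 52° = 38° to the horizontal. Measuring y along the incline from the free-surface line, vertical depth h = y·sinθ with sinθ = 0.615661.
The centroid lies 3.8/2 = 1.9 m below the top edge, so y_c = 5.09 + 1.9 = 6.99 m and h_c = 6.99 × 0.615661 = 4.30347 m.
A = 5.42 × 3.8 = 20.596 m².
Resultant F = γ·h_c·A = 11.55618 × 4.30347 × 20.596 = 1024.27 kN.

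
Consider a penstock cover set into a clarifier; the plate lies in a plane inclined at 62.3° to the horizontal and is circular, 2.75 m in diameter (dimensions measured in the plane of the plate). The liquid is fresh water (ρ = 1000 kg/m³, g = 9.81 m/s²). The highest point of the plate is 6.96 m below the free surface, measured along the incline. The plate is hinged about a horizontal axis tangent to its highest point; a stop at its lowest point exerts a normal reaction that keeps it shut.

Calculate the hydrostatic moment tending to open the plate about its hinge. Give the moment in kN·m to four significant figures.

M ≈ 615.6 kN·m

γ = ρg = 1000 × 9.81 = 9810 N/m³ = 9.81 kN/m³.
Let θ = 62.3° be the plate's angle to the horizontal; measure y along the incline from where the plane meets the free surface. Vertical depth h = y·sinθ with sinθ = 0.885394.
The centroid is at the centre, 1.375 m below the top of the plate, so y_c = 6.96 + 1.375 = 8.335 m and h_c = 8.335 × 0.885394 = 7.37976 m.
A = π(1.375)² = 5.93957 m².
Resultant F = γ·h_c·A = 9.81 × 7.37976 × 5.93957 = 429.998 kN.
I_c = πr⁴/4 = π × 1.375⁴/4 = 2.80738 m⁴.
Centre of pressure: y_p = y_c + I_c/(y_c·A) = 8.335 + 2.80738/(8.335 × 5.93957) = 8.335 + 0.0567075 = 8.39171 m along the plane.
The resultant acts 1.375 + 0.0567075 = 1.43171 m (along the plate) below the hinge at the top edge, so the moment about the hinge is M = F × 1.43171 = 429.998 × 1.43171 = 615.632 kN·m.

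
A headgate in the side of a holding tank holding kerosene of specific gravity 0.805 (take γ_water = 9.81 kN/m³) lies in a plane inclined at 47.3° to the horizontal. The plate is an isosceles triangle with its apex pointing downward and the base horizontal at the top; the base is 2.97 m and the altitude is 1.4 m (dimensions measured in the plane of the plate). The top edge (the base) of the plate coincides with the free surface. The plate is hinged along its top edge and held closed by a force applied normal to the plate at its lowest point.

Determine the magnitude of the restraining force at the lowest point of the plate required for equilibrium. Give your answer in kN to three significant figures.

γ = 0.805 × 9.81 = 7.89705 kN/m³.
Let θ = 47.3° be the plate's angle to the horizontal; measure y along the incline from where the plane meets the free surface. Vertical depth h = y·sinθ with sinθ = 0.734915.
With the apex down, the centroid sits h/3 = 1.4/3 = 0.466667 m below the base (the top edge), so y_c = 0.466667 m and h_c = 0.466667 × 0.734915 = 0.342961 m.
A = ½ × 2.97 × 1.4 = 2.079 m².
Resultant F = γ·h_c·A = 7.89705 × 0.342961 × 2.079 = 5.63072 kN.
I_c = b·h³/36 = 2.97 × 1.4³/36 = 0.22638 m⁴.
Centre of pressure: y_p = y_c + I_c/(y_c·A) = 0.466667 + 0.22638/(0.466667 × 2.079) = 0.466667 + 0.233333 = 0.7 m along the plane.
The resultant acts 0.466667 + 0.233333 = 0.7 m (along the plate) below the hinge at the top edge, so the moment about the hinge is M = F × 0.7 = 5.63072 × 0.7 = 3.9415 kN·m.
A normal force at the bottom, 1.4 m from the hinge, must supply this moment: P = 3.9415/1.4 = 2.81536 kN.

P ≈ 2.82 kN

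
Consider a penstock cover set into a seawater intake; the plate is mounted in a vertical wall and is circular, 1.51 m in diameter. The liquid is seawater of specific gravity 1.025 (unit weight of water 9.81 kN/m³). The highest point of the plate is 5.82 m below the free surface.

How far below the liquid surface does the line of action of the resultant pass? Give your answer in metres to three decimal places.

γ = 1.025 × 9.81 = 10.05525 kN/m³.
The centroid is at the centre, 0.755 m below the top of the plate, so the centroid depth is h_c = 5.82 + 0.755 = 6.575 m.
A = π(0.755)² = 1.79079 m².
Resultant F = γ·h_c·A = 10.05525 × 6.575 × 1.79079 = 118.395 kN.
I_c = πr⁴/4 = π × 0.755⁴/4 = 0.255198 m⁴.
Centre of pressure: y_p = y_c + I_c/(y_c·A) = 6.575 + 0.255198/(6.575 × 1.79079) = 6.575 + 0.0216739 = 6.59667 m along the plane.

h_p = 6.597 m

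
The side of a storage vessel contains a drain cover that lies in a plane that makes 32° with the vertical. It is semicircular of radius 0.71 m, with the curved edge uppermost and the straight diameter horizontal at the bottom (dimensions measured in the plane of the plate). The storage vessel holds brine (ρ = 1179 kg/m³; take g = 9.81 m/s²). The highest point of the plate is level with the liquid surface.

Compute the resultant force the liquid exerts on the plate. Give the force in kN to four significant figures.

F ≈ 3.174 kN

γ = ρg = 1179 × 9.81 / 1000 = 11.56599 kN/m³.
The plate makes 32° with the vertical, i.e. θ = 90° − 32° = 58° to the horizontal. Measuring y along the incline from the free-surface line, vertical depth h = y·sinθ with sinθ = 0.848048.
The centroid lies 4r/(3π) = 0.301333 m above the diameter, so r − 4r/(3π) = 0.71 − 0.301333 = 0.408667 m below the topmost point, so y_c = 0.408667 m and h_c = 0.408667 × 0.848048 = 0.346569 m.
A = πr²/2 = π × 0.71²/2 = 0.791838 m².
Resultant F = γ·h_c·A = 11.56599 × 0.346569 × 0.791838 = 3.17401 kN.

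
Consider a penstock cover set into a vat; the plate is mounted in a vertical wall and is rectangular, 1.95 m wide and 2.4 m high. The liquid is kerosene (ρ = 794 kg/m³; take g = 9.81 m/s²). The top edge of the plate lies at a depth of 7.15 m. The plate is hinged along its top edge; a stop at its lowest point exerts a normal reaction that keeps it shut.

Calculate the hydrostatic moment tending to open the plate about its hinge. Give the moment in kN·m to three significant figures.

M ≈ 383 kN·m

γ = ρg = 794 × 9.81 / 1000 = 7.78914 kN/m³.
The centroid lies 2.4/2 = 1.2 m below the top edge, so the centroid depth is h_c = 7.15 + 1.2 = 8.35 m.
A = 1.95 × 2.4 = 4.68 m².
Resultant F = γ·h_c·A = 7.78914 × 8.35 × 4.68 = 304.384 kN.
I_c = b·h³/12 = 1.95 × 2.4³/12 = 2.2464 m⁴.
Centre of pressure: y_p = y_c + I_c/(y_c·A) = 8.35 + 2.2464/(8.35 × 4.68) = 8.35 + 0.057485 = 8.40748 m along the plane.
The resultant acts 1.2 + 0.057485 = 1.25748 m (along the plate) below the hinge at the top edge, so the moment about the hinge is M = F × 1.25748 = 304.384 × 1.25748 = 382.757 kN·m.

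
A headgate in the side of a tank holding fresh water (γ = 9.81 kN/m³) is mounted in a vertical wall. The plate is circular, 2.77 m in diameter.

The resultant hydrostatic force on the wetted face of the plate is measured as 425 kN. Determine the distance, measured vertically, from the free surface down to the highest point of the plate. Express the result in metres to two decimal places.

γ = 9.81 kN/m³.
A = π(1.385)² = 6.02628 m².
From F = γ·h_c·A, the centroid depth is h_c = 425/(9.81 × 6.02628) = 7.18904 m.
The centroid is at the centre, 1.385 m below the top of the plate, so the highest point sits at h_top = 7.18904 − 1.385 = 5.80404 m below the surface.

d_top ≈ 5.80 m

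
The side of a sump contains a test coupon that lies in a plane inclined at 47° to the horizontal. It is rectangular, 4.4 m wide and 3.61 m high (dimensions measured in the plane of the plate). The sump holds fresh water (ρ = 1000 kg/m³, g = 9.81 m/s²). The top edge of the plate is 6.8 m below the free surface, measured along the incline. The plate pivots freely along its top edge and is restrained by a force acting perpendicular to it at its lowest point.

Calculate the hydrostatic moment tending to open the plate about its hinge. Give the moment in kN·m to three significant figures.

M ≈ 1890 kN·m

γ = ρg = 1000 × 9.81 = 9810 N/m³ = 9.81 kN/m³.
Let θ = 47° be the plate's angle to the horizontal; measure y along the incline from where the plane meets the free surface. Vertical depth h = y·sinθ with sinθ = 0.731354.
The centroid lies 3.61/2 = 1.805 m below the top edge, so y_c = 6.8 + 1.805 = 8.605 m and h_c = 8.605 × 0.731354 = 6.2933 m.
A = 4.4 × 3.61 = 15.884 m².
Resultant F = γ·h_c·A = 9.81 × 6.2933 × 15.884 = 980.635 kN.
I_c = b·h³/12 = 4.4 × 3.61³/12 = 17.2502 m⁴.
Centre of pressure: y_p = y_c + I_c/(y_c·A) = 8.605 + 17.2502/(8.605 × 15.884) = 8.605 + 0.126207 = 8.73121 m along the plane.
The resultant acts 1.805 + 0.126207 = 1.93121 m (along the plate) below the hinge at the top edge, so the moment about the hinge is M = F × 1.93121 = 980.635 × 1.93121 = 1893.81 kN·m.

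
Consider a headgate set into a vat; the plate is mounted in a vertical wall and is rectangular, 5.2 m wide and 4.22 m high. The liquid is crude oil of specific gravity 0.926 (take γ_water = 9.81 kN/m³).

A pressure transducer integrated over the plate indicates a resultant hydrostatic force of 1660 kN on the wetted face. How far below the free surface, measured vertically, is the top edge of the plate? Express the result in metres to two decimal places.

d_top ≈ 6.22 m

γ = 0.926 × 9.81 = 9.08406 kN/m³.
A = 5.2 × 4.22 = 21.944 m².
From F = γ·h_c·A, the centroid depth is h_c = 1660/(9.08406 × 21.944) = 8.32746 m.
The centroid lies 4.22/2 = 2.11 m below the top edge, so the top edge sits at h_top = 8.32746 − 2.11 = 6.21746 m below the surface.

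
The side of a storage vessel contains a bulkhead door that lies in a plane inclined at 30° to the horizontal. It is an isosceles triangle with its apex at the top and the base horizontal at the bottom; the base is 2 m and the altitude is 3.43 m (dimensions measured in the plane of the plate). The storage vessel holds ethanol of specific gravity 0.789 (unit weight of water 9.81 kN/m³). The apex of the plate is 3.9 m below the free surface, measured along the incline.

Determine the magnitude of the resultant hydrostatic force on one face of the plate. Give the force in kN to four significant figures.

F ≈ 82.12 kN

γ = 0.789 × 9.81 = 7.74009 kN/m³.
Let θ = 30° be the plate's angle to the horizontal; measure y along the incline from where the plane meets the free surface. Vertical depth h = y·sinθ with sinθ = 0.500000.
With the apex up, the centroid sits 2h/3 = 2 × 3.43/3 = 2.28667 m below the apex, so y_c = 3.9 + 2.28667 = 6.18667 m and h_c = 6.18667 × 0.500000 = 3.09334 m.
A = ½ × 2 × 3.43 = 3.43 m².
Resultant F = γ·h_c·A = 7.74009 × 3.09334 × 3.43 = 82.1236 kN.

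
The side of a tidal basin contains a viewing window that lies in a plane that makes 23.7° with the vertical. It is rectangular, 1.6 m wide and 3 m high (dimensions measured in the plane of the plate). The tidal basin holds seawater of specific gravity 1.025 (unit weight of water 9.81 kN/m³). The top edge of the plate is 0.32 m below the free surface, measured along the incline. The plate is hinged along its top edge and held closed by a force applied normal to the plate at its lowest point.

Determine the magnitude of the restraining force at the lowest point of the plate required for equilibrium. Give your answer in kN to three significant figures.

P ≈ 51.3 kN

γ = 1.025 × 9.81 = 10.05525 kN/m³.
The plate makes 23.7° with the vertical, i.e. θ = 90° − 23.7° = 66.3° to the horizontal. Measuring y along the incline from the free-surface line, vertical depth h = y·sinθ with sinθ = 0.915663.
The centroid lies 3/2 = 1.5 m below the top edge, so y_c = 0.32 + 1.5 = 1.82 m and h_c = 1.82 × 0.915663 = 1.66651 m.
A = 1.6 × 3 = 4.8 m².
Resultant F = γ·h_c·A = 10.05525 × 1.66651 × 4.8 = 80.4344 kN.
I_c = b·h³/12 = 1.6 × 3³/12 = 3.6 m⁴.
Centre of pressure: y_p = y_c + I_c/(y_c·A) = 1.82 + 3.6/(1.82 × 4.8) = 1.82 + 0.412088 = 2.23209 m along the plane.
The resultant acts 1.5 + 0.412088 = 1.91209 m (along the plate) below the hinge at the top edge, so the moment about the hinge is M = F × 1.91209 = 80.4344 × 1.91209 = 153.798 kN·m.
A normal force at the bottom, 3 m from the hinge, must supply this moment: P = 153.798/3 = 51.266 kN.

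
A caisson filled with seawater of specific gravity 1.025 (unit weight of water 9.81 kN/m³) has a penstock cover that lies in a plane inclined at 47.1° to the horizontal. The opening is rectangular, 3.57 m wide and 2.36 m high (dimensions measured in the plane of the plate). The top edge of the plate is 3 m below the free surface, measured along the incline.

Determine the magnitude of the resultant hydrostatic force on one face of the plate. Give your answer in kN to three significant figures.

γ = 1.025 × 9.81 = 10.05525 kN/m³.
Let θ = 47.1° be the plate's angle to the horizontal; measure y along the incline from where the plane meets the free surface. Vertical depth h = y·sinθ with sinθ = 0.732543.
The centroid lies 2.36/2 = 1.18 m below the top edge, so y_c = 3 + 1.18 = 4.18 m and h_c = 4.18 × 0.732543 = 3.06203 m.
A = 3.57 × 2.36 = 8.4252 m².
Resultant F = γ·h_c·A = 10.05525 × 3.06203 × 8.4252 = 259.408 kN.

F ≈ 259 kN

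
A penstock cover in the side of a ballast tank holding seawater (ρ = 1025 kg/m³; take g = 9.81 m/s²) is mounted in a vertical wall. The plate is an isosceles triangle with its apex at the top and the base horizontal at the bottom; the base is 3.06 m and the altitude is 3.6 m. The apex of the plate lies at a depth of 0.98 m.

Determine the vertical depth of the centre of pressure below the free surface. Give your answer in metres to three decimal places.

γ = ρg = 1025 × 9.81 / 1000 = 10.05525 kN/m³.
With the apex up, the centroid sits 2h/3 = 2 × 3.6/3 = 2.4 m below the apex, so the centroid depth is h_c = 0.98 + 2.4 = 3.38 m.
A = ½ × 3.06 × 3.6 = 5.508 m².
Resultant F = γ·h_c·A = 10.05525 × 3.38 × 5.508 = 187.199 kN.
I_c = b·h³/36 = 3.06 × 3.6³/36 = 3.96576 m⁴.
Centre of pressure: y_p = y_c + I_c/(y_c·A) = 3.38 + 3.96576/(3.38 × 5.508) = 3.38 + 0.213018 = 3.59302 m along the plane.

h_p = 3.593 m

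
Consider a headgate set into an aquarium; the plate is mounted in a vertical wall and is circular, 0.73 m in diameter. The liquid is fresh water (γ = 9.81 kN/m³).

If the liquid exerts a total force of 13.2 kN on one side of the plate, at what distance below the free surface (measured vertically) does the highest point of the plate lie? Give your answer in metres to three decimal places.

d_top ≈ 2.850 m

γ = 9.81 kN/m³.
A = π(0.365)² = 0.418539 m².
From F = γ·h_c·A, the centroid depth is h_c = 13.2/(9.81 × 0.418539) = 3.21491 m.
The centroid is at the centre, 0.365 m below the top of the plate, so the highest point sits at h_top = 3.21491 − 0.365 = 2.84991 m below the surface.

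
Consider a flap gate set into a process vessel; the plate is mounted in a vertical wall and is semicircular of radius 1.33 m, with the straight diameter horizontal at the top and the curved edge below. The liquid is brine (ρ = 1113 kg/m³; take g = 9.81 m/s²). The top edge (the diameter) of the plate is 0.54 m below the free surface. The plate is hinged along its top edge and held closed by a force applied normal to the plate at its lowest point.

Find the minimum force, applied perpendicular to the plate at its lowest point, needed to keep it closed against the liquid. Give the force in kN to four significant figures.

γ = ρg = 1113 × 9.81 / 1000 = 10.91853 kN/m³.
The centroid of a semicircle lies 4r/(3π) = 0.56447 m from the diameter, here below the top edge, so the centroid depth is h_c = 0.54 + 0.56447 = 1.10447 m.
A = πr²/2 = π × 1.33²/2 = 2.77858 m².
Resultant F = γ·h_c·A = 10.91853 × 1.10447 × 2.77858 = 33.5074 kN.
I_c = (π/8 − 8/(9π))·r⁴ = 0.109757 × 1.33⁴ = 0.34343 m⁴.
Centre of pressure: y_p = y_c + I_c/(y_c·A) = 1.10447 + 0.34343/(1.10447 × 2.77858) = 1.10447 + 0.111908 = 1.21638 m along the plane.
The resultant acts 0.56447 + 0.111908 = 0.676378 m (along the plate) below the hinge at the top edge, so the moment about the hinge is M = F × 0.676378 = 33.5074 × 0.676378 = 22.6637 kN·m.
A normal force at the bottom, 1.33 m from the hinge, must supply this moment: P = 22.6637/1.33 = 17.0404 kN.

P ≈ 17.04 kN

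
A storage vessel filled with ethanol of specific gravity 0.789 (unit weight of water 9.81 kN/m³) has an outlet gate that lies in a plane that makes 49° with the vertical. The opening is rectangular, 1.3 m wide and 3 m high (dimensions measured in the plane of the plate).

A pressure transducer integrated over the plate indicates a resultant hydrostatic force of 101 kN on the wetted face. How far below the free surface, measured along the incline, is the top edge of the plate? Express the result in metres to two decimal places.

γ = 0.789 × 9.81 = 7.74009 kN/m³.
A = 1.3 × 3 = 3.9 m².
From F = γ·h_c·A, the centroid depth is h_c = 101/(7.74009 × 3.9) = 3.34588 m.
The plate makes 49° with the vertical, i.e. θ = 90° − 49° = 41° to the horizontal. Measuring y along the incline from the free-surface line, vertical depth h = y·sinθ with sinθ = 0.656059.
Along the incline, y_c = h_c/sinθ = 3.34588/0.656059 = 5.09997 m.
The centroid lies 3/2 = 1.5 m below the top edge, so the top edge sits at y_top = 5.09997 − 1.5 = 3.59997 m along the incline.

y_top ≈ 3.60 m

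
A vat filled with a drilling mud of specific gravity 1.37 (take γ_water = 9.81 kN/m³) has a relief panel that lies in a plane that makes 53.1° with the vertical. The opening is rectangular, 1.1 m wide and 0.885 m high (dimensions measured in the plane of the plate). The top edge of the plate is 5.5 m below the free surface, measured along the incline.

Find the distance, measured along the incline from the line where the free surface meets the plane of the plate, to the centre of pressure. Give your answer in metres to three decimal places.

y_p = 5.953 m

γ = 1.37 × 9.81 = 13.4397 kN/m³.
The plate makes 53.1° with the vertical, i.e. θ = 90° − 53.1° = 36.9° to the horizontal. Measuring y along the incline from the free-surface line, vertical depth h = y·sinθ with sinθ = 0.600420.
The centroid lies 0.885/2 = 0.4425 m below the top edge, so y_c = 5.5 + 0.4425 = 5.9425 m and h_c = 5.9425 × 0.600420 = 3.568 m.
A = 1.1 × 0.885 = 0.9735 m².
Resultant F = γ·h_c·A = 13.4397 × 3.568 × 0.9735 = 46.6821 kN.
I_c = b·h³/12 = 1.1 × 0.885³/12 = 0.0635391 m⁴.
Centre of pressure: y_p = y_c + I_c/(y_c·A) = 5.9425 + 0.0635391/(5.9425 × 0.9735) = 5.9425 + 0.0109834 = 5.95348 m along the plane.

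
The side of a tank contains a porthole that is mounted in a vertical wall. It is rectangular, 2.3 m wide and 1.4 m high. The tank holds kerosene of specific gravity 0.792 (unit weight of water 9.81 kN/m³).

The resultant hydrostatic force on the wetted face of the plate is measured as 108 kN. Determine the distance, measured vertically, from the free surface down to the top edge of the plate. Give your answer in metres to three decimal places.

γ = 0.792 × 9.81 = 7.76952 kN/m³.
A = 2.3 × 1.4 = 3.22 m².
From F = γ·h_c·A, the centroid depth is h_c = 108/(7.76952 × 3.22) = 4.31692 m.
The centroid lies 1.4/2 = 0.7 m below the top edge, so the top edge sits at h_top = 4.31692 − 0.7 = 3.61692 m below the surface.

d_top ≈ 3.617 m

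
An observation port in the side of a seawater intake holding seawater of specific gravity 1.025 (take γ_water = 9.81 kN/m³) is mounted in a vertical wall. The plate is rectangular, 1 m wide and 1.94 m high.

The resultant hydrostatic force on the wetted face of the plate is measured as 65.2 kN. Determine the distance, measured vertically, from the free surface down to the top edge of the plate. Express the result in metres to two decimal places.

γ = 1.025 × 9.81 = 10.05525 kN/m³.
A = 1 × 1.94 = 1.94 m².
From F = γ·h_c·A, the centroid depth is h_c = 65.2/(10.05525 × 1.94) = 3.34236 m.
The centroid lies 1.94/2 = 0.97 m below the top edge, so the top edge sits at h_top = 3.34236 − 0.97 = 2.37236 m below the surface.

d_top ≈ 2.37 m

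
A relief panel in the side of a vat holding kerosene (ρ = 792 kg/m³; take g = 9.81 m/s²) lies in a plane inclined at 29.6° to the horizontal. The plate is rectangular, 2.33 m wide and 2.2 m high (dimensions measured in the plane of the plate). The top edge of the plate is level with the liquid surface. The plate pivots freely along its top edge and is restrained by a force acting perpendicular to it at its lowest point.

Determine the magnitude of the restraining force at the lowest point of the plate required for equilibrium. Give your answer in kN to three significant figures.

γ = ρg = 792 × 9.81 / 1000 = 7.76952 kN/m³.
Let θ = 29.6° be the plate's angle to the horizontal; measure y along the incline from where the plane meets the free surface. Vertical depth h = y·sinθ with sinθ = 0.493942.
The centroid lies 2.2/2 = 1.1 m below the top edge, so y_c = 1.1 m and h_c = 1.1 × 0.493942 = 0.543336 m.
A = 2.33 × 2.2 = 5.126 m².
Resultant F = γ·h_c·A = 7.76952 × 0.543336 × 5.126 = 21.6392 kN.
I_c = b·h³/12 = 2.33 × 2.2³/12 = 2.06749 m⁴.
Centre of pressure: y_p = y_c + I_c/(y_c·A) = 1.1 + 2.06749/(1.1 × 5.126) = 1.1 + 0.366667 = 1.46667 m along the plane.
The resultant acts 1.1 + 0.366667 = 1.46667 m (along the plate) below the hinge at the top edge, so the moment about the hinge is M = F × 1.46667 = 21.6392 × 1.46667 = 31.7376 kN·m.
A normal force at the bottom, 2.2 m from the hinge, must supply this moment: P = 31.7376/2.2 = 14.4262 kN.

P ≈ 14.4 kN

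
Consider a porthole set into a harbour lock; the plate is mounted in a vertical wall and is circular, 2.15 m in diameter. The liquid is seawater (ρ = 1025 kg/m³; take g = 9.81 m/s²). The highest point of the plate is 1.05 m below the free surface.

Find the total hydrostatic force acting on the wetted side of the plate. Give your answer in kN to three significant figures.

F ≈ 77.6 kN

γ = ρg = 1025 × 9.81 / 1000 = 10.05525 kN/m³.
The centroid is at the centre, 1.075 m below the top of the plate, so the centroid depth is h_c = 1.05 + 1.075 = 2.125 m.
A = π(1.075)² = 3.6305 m².
Resultant F = γ·h_c·A = 10.05525 × 2.125 × 3.6305 = 77.5744 kN.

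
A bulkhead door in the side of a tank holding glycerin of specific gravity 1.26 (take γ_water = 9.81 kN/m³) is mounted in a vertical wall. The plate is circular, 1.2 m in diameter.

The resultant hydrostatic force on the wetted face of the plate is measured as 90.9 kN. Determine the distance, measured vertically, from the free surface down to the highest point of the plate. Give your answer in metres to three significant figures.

γ = 1.26 × 9.81 = 12.3606 kN/m³.
A = π(0.6)² = 1.13097 m².
From F = γ·h_c·A, the centroid depth is h_c = 90.9/(12.3606 × 1.13097) = 6.50239 m.
The centroid is at the centre, 0.6 m below the top of the plate, so the highest point sits at h_top = 6.50239 − 0.6 = 5.90239 m below the surface.

d_top ≈ 5.90 m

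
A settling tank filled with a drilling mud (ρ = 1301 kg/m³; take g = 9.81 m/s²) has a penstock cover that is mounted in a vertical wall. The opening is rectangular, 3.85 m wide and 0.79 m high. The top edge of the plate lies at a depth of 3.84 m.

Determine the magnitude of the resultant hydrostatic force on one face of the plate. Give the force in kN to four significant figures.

F ≈ 164.4 kN

γ = ρg = 1301 × 9.81 / 1000 = 12.76281 kN/m³.
The centroid lies 0.79/2 = 0.395 m below the top edge, so the centroid depth is h_c = 3.84 + 0.395 = 4.235 m.
A = 3.85 × 0.79 = 3.0415 m².
Resultant F = γ·h_c·A = 12.76281 × 4.235 × 3.0415 = 164.395 kN.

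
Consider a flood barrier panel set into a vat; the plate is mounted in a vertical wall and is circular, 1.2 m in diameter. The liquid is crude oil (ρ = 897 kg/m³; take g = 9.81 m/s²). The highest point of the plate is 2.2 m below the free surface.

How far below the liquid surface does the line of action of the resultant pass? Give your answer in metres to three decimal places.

h_p = 2.832 m

γ = ρg = 897 × 9.81 / 1000 = 8.79957 kN/m³.
The centroid is at the centre, 0.6 m below the top of the plate, so the centroid depth is h_c = 2.2 + 0.6 = 2.8 m.
A = π(0.6)² = 1.13097 m².
Resultant F = γ·h_c·A = 8.79957 × 2.8 × 1.13097 = 27.8657 kN.
I_c = πr⁴/4 = π × 0.6⁴/4 = 0.101788 m⁴.
Centre of pressure: y_p = y_c + I_c/(y_c·A) = 2.8 + 0.101788/(2.8 × 1.13097) = 2.8 + 0.0321431 = 2.83214 m along the plane.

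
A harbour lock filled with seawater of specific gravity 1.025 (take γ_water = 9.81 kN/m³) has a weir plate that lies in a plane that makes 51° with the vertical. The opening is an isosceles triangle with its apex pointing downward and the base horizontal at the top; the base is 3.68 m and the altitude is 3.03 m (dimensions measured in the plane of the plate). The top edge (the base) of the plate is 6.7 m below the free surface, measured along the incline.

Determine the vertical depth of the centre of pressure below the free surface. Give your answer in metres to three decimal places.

γ = 1.025 × 9.81 = 10.05525 kN/m³.
The plate makes 51° with the vertical, i.e. θ = 90° − 51° = 39° to the horizontal. Measuring y along the incline from the free-surface line, vertical depth h = y·sinθ with sinθ = 0.629320.
With the apex down, the centroid sits h/3 = 3.03/3 = 1.01 m below the base (the top edge), so y_c = 6.7 + 1.01 = 7.71 m and h_c = 7.71 × 0.629320 = 4.85206 m.
A = ½ × 3.68 × 3.03 = 5.5752 m².
Resultant F = γ·h_c·A = 10.05525 × 4.85206 × 5.5752 = 272.007 kN.
I_c = b·h³/36 = 3.68 × 3.03³/36 = 2.84363 m⁴.
Centre of pressure: y_p = y_c + I_c/(y_c·A) = 7.71 + 2.84363/(7.71 × 5.5752) = 7.71 + 0.0661543 = 7.77615 m along the plane.
Vertically, h_p = y_p·sinθ = 7.77615 × 0.629320 = 4.89369 m.

h_p = 4.894 m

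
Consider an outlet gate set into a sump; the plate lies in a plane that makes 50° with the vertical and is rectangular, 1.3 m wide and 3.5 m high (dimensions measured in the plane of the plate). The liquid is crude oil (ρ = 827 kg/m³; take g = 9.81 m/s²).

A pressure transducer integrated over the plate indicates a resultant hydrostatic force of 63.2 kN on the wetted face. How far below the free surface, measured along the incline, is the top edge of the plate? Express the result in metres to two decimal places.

y_top ≈ 0.91 m

γ = ρg = 827 × 9.81 / 1000 = 8.11287 kN/m³.
A = 1.3 × 3.5 = 4.55 m².
From F = γ·h_c·A, the centroid depth is h_c = 63.2/(8.11287 × 4.55) = 1.71211 m.
The plate makes 50° with the vertical, i.e. θ = 90° − 50° = 40° to the horizontal. Measuring y along the incline from the free-surface line, vertical depth h = y·sinθ with sinθ = 0.642788.
Along the incline, y_c = h_c/sinθ = 1.71211/0.642788 = 2.66357 m.
The centroid lies 3.5/2 = 1.75 m below the top edge, so the top edge sits at y_top = 2.66357 − 1.75 = 0.91357 m along the incline.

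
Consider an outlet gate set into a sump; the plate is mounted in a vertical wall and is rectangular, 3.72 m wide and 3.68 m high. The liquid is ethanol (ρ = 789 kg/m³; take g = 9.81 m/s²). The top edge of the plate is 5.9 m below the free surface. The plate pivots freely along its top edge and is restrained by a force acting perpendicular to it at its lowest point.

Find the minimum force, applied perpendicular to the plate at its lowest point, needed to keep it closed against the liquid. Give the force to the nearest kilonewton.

γ = ρg = 789 × 9.81 / 1000 = 7.74009 kN/m³.
The centroid lies 3.68/2 = 1.84 m below the top edge, so the centroid depth is h_c = 5.9 + 1.84 = 7.74 m.
A = 3.72 × 3.68 = 13.6896 m².
Resultant F = γ·h_c·A = 7.74009 × 7.74 × 13.6896 = 820.121 kN.
I_c = b·h³/12 = 3.72 × 3.68³/12 = 15.4492 m⁴.
Centre of pressure: y_p = y_c + I_c/(y_c·A) = 7.74 + 15.4492/(7.74 × 13.6896) = 7.74 + 0.145806 = 7.88581 m along the plane.
The resultant acts 1.84 + 0.145806 = 1.98581 m (along the plate) below the hinge at the top edge, so the moment about the hinge is M = F × 1.98581 = 820.121 × 1.98581 = 1628.6 kN·m.
A normal force at the bottom, 3.68 m from the hinge, must supply this moment: P = 1628.6/3.68 = 442.554 kN.

P ≈ 443 kN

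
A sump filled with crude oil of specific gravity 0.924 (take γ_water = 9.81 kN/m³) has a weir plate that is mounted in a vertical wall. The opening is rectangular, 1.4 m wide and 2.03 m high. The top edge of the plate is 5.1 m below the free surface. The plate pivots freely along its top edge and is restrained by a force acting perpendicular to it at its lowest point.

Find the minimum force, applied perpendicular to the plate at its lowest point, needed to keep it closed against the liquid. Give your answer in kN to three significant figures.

γ = 0.924 × 9.81 = 9.06444 kN/m³.
The centroid lies 2.03/2 = 1.015 m below the top edge, so the centroid depth is h_c = 5.1 + 1.015 = 6.115 m.
A = 1.4 × 2.03 = 2.842 m².
Resultant F = γ·h_c·A = 9.06444 × 6.115 × 2.842 = 157.529 kN.
I_c = b·h³/12 = 1.4 × 2.03³/12 = 0.975966 m⁴.
Centre of pressure: y_p = y_c + I_c/(y_c·A) = 6.115 + 0.975966/(6.115 × 2.842) = 6.115 + 0.0561583 = 6.17116 m along the plane.
The resultant acts 1.015 + 0.0561583 = 1.07116 m (along the plate) below the hinge at the top edge, so the moment about the hinge is M = F × 1.07116 = 157.529 × 1.07116 = 168.739 kN·m.
A normal force at the bottom, 2.03 m from the hinge, must supply this moment: P = 168.739/2.03 = 83.1227 kN.

P ≈ 83.1 kN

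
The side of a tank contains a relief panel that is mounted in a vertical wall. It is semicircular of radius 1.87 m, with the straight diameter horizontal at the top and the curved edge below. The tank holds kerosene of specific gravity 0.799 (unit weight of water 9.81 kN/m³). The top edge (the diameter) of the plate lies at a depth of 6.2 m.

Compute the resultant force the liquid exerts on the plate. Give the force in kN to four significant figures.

F ≈ 301.1 kN

γ = 0.799 × 9.81 = 7.83819 kN/m³.
The centroid of a semicircle lies 4r/(3π) = 0.793653 m from the diameter, here below the top edge, so the centroid depth is h_c = 6.2 + 0.793653 = 6.99365 m.
A = πr²/2 = π × 1.87²/2 = 5.49292 m².
Resultant F = γ·h_c·A = 7.83819 × 6.99365 × 5.49292 = 301.108 kN.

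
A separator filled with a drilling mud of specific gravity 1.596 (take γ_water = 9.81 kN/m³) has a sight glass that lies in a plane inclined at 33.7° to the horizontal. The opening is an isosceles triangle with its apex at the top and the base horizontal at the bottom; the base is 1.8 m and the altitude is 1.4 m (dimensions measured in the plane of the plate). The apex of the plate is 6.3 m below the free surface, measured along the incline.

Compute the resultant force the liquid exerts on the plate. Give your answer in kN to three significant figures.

γ = 1.596 × 9.81 = 15.65676 kN/m³.
Let θ = 33.7° be the plate's angle to the horizontal; measure y along the incline from where the plane meets the free surface. Vertical depth h = y·sinθ with sinθ = 0.554844.
With the apex up, the centroid sits 2h/3 = 2 × 1.4/3 = 0.933333 m below the apex, so y_c = 6.3 + 0.933333 = 7.23333 m and h_c = 7.23333 × 0.554844 = 4.01337 m.
A = ½ × 1.8 × 1.4 = 1.26 m².
Resultant F = γ·h_c·A = 15.65676 × 4.01337 × 1.26 = 79.1738 kN.

F ≈ 79.2 kN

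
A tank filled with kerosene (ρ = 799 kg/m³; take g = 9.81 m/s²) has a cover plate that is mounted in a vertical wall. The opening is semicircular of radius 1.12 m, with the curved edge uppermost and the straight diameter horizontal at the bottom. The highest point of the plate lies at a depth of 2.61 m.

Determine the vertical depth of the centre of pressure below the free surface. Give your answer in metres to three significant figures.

h_p = 3.28 m

γ = ρg = 799 × 9.81 / 1000 = 7.83819 kN/m³.
The centroid lies 4r/(3π) = 0.475343 m above the diameter, so r − 4r/(3π) = 1.12 − 0.475343 = 0.644657 m below the topmost point, so the centroid depth is h_c = 2.61 + 0.644657 = 3.25466 m.
A = πr²/2 = π × 1.12²/2 = 1.97041 m².
Resultant F = γ·h_c·A = 7.83819 × 3.25466 × 1.97041 = 50.2664 kN.
I_c = (π/8 − 8/(9π))·r⁴ = 0.109757 × 1.12⁴ = 0.172705 m⁴.
Centre of pressure: y_p = y_c + I_c/(y_c·A) = 3.25466 + 0.172705/(3.25466 × 1.97041) = 3.25466 + 0.0269304 = 3.28159 m along the plane.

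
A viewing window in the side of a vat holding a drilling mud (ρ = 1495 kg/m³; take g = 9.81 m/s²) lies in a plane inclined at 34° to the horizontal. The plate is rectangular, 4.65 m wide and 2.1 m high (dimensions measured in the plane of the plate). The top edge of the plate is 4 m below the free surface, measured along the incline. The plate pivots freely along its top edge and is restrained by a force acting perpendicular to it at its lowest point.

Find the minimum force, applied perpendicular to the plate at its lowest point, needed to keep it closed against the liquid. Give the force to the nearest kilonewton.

γ = ρg = 1495 × 9.81 / 1000 = 14.66595 kN/m³.
Let θ = 34° be the plate's angle to the horizontal; measure y along the incline from where the plane meets the free surface. Vertical depth h = y·sinθ with sinθ = 0.559193.
The centroid lies 2.1/2 = 1.05 m below the top edge, so y_c = 4 + 1.05 = 5.05 m and h_c = 5.05 × 0.559193 = 2.82392 m.
A = 4.65 × 2.1 = 9.765 m².
Resultant F = γ·h_c·A = 14.66595 × 2.82392 × 9.765 = 404.422 kN.
I_c = b·h³/12 = 4.65 × 2.1³/12 = 3.58864 m⁴.
Centre of pressure: y_p = y_c + I_c/(y_c·A) = 5.05 + 3.58864/(5.05 × 9.765) = 5.05 + 0.0727723 = 5.12277 m along the plane.
The resultant acts 1.05 + 0.0727723 = 1.12277 m (along the plate) below the hinge at the top edge, so the moment about the hinge is M = F × 1.12277 = 404.422 × 1.12277 = 454.073 kN·m.
A normal force at the bottom, 2.1 m from the hinge, must supply this moment: P = 454.073/2.1 = 216.225 kN.

P ≈ 216 kN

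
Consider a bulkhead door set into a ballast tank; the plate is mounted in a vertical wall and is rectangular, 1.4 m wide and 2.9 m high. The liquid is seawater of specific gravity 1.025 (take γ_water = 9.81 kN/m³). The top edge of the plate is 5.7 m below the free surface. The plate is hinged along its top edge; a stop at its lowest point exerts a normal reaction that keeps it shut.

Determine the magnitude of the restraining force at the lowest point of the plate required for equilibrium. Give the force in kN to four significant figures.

γ = 1.025 × 9.81 = 10.05525 kN/m³.
The centroid lies 2.9/2 = 1.45 m below the top edge, so the centroid depth is h_c = 5.7 + 1.45 = 7.15 m.
A = 1.4 × 2.9 = 4.06 m².
Resultant F = γ·h_c·A = 10.05525 × 7.15 × 4.06 = 291.894 kN.
I_c = b·h³/12 = 1.4 × 2.9³/12 = 2.84538 m⁴.
Centre of pressure: y_p = y_c + I_c/(y_c·A) = 7.15 + 2.84538/(7.15 × 4.06) = 7.15 + 0.0980185 = 7.24802 m along the plane.
The resultant acts 1.45 + 0.0980185 = 1.54802 m (along the plate) below the hinge at the top edge, so the moment about the hinge is M = F × 1.54802 = 291.894 × 1.54802 = 451.858 kN·m.
A normal force at the bottom, 2.9 m from the hinge, must supply this moment: P = 451.858/2.9 = 155.813 kN.

P ≈ 155.8 kN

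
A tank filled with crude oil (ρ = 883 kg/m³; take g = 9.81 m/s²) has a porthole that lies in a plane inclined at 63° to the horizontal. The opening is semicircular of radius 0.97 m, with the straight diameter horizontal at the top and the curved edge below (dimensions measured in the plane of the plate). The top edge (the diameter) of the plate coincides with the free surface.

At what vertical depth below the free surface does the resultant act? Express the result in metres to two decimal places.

γ = ρg = 883 × 9.81 / 1000 = 8.66223 kN/m³.
Let θ = 63° be the plate's angle to the horizontal; measure y along the incline from where the plane meets the free surface. Vertical depth h = y·sinθ with sinθ = 0.891007.
The centroid of a semicircle lies 4r/(3π) = 0.411681 m from the diameter, here below the top edge, so y_c = 0.411681 m and h_c = 0.411681 × 0.891007 = 0.366811 m.
A = πr²/2 = π × 0.97²/2 = 1.47796 m².
Resultant F = γ·h_c·A = 8.66223 × 0.366811 × 1.47796 = 4.69607 kN.
I_c = (π/8 − 8/(9π))·r⁴ = 0.109757 × 0.97⁴ = 0.0971671 m⁴.
Centre of pressure: y_p = y_c + I_c/(y_c·A) = 0.411681 + 0.0971671/(0.411681 × 1.47796) = 0.411681 + 0.159697 = 0.571378 m along the plane.
Vertically, h_p = y_p·sinθ = 0.571378 × 0.891007 = 0.509102 m.

h_p = 0.51 m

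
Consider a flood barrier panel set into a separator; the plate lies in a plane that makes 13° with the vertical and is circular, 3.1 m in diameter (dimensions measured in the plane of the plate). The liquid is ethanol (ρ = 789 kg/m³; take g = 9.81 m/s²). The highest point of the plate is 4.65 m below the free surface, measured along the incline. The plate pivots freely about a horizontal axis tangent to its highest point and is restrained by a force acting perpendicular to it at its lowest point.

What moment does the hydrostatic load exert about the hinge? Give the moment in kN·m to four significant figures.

γ = ρg = 789 × 9.81 / 1000 = 7.74009 kN/m³.
The plate makes 13° with the vertical, i.e. θ = 90° − 13° = 77° to the horizontal. Measuring y along the incline from the free-surface line, vertical depth h = y·sinθ with sinθ = 0.974370.
The centroid is at the centre, 1.55 m below the top of the plate, so y_c = 4.65 + 1.55 = 6.2 m and h_c = 6.2 × 0.974370 = 6.04109 m.
A = π(1.55)² = 7.54768 m².
Resultant F = γ·h_c·A = 7.74009 × 6.04109 × 7.54768 = 352.919 kN.
I_c = πr⁴/4 = π × 1.55⁴/4 = 4.53332 m⁴.
Centre of pressure: y_p = y_c + I_c/(y_c·A) = 6.2 + 4.53332/(6.2 × 7.54768) = 6.2 + 0.0968749 = 6.29687 m along the plane.
The resultant acts 1.55 + 0.0968749 = 1.64687 m (along the plate) below the hinge at the top edge, so the moment about the hinge is M = F × 1.64687 = 352.919 × 1.64687 = 581.212 kN·m.

M ≈ 581.2 kN·m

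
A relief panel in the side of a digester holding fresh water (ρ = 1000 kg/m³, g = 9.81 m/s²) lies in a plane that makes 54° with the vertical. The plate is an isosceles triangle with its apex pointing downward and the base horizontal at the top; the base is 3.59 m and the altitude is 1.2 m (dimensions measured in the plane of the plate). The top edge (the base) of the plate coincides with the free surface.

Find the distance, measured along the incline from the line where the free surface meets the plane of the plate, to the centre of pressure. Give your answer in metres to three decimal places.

γ = ρg = 1000 × 9.81 = 9810 N/m³ = 9.81 kN/m³.
The plate makes 54° with the vertical, i.e. θ = 90° − 54° = 36° to the horizontal. Measuring y along the incline from the free-surface line, vertical depth h = y·sinθ with sinθ = 0.587785.
With the apex down, the centroid sits h/3 = 1.2/3 = 0.4 m below the base (the top edge), so y_c = 0.4 m and h_c = 0.4 × 0.587785 = 0.235114 m.
A = ½ × 3.59 × 1.2 = 2.154 m².
Resultant F = γ·h_c·A = 9.81 × 0.235114 × 2.154 = 4.96813 kN.
I_c = b·h³/36 = 3.59 × 1.2³/36 = 0.17232 m⁴.
Centre of pressure: y_p = y_c + I_c/(y_c·A) = 0.4 + 0.17232/(0.4 × 2.154) = 0.4 + 0.2 = 0.6 m along the plane.

y_p = 0.600 m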